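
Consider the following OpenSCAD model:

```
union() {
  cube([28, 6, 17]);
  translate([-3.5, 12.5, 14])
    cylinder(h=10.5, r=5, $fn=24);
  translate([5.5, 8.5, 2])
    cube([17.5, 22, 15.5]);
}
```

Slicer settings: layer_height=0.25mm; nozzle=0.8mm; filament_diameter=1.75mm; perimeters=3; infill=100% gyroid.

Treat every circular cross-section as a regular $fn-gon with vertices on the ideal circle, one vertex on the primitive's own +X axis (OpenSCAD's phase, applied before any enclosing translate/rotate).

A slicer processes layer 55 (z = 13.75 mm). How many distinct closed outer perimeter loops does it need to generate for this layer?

At z = 13.75 mm: the cube (footprint 28×6) is included at this height; the cylinder at (-3.5, 12.5) does not reach this height (z outside [14, 24.5]); the cube at (5.5, 8.5) is present — its section is the full 17.5×22 rectangle; Combining (union): the 2 present regions are separate (no shared area or edge), so areas and boundary lengths simply add and each stays a separate island — 2 connected regions. The result has 2 disconnected regions.

2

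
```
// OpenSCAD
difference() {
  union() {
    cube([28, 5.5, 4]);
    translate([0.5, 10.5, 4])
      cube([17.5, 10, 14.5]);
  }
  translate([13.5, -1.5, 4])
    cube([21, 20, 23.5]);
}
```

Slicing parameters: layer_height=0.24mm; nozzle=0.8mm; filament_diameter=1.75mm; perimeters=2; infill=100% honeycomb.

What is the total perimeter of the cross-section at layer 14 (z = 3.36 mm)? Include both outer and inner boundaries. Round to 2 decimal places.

At z = 3.36 mm: the cube is present — its section is the full 28×5.5 rectangle (perimeter 67.00 mm); the cube at (0.5, 10.5) does not reach this height (z outside [4, 18.5]); Taking the union: only the 28×5.5 cube is present, so the union is just that shape — boundary = 67.00 mm; the cube at (13.5, -1.5) is absent (z outside [4, 27.5]); Taking the first minus the rest: none of the subtracted shapes is present at this height, so that combined region is unchanged — boundary = 67.00 mm. Overall, the cross-section is a single solid region. Total boundary length (outer) = 67.00 mm.

67.00 mm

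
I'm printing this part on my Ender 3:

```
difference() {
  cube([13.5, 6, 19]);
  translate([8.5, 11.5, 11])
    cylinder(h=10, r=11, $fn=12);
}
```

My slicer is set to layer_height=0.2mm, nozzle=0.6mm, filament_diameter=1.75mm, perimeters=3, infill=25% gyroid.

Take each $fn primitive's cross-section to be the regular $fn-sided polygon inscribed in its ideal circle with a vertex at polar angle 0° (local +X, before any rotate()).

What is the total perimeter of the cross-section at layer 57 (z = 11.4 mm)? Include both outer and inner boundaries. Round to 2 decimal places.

At z = 11.4 mm: the cube is present — its section is the full 13.5×6 rectangle (perimeter 39.00 mm); the r=11 cylinder at (8.5, 11.5) contributes a regular 12-gon of circumradius 11 (perimeter = 2·12·11.000·sin(180°/12) = 68.33 mm); Subtracting the remaining from the first: starting from the 13.5×6 cube, the r=11 cylinder at (8.5, 11.5) partially overlaps it — only the 57.93 mm² overlap (of its 363.00 mm²) is removed, clipping the outline — boundary = 35.43 mm. Overall, the cross-section is a single solid region. Total boundary length (outer) = 35.43 mm.

35.43 mm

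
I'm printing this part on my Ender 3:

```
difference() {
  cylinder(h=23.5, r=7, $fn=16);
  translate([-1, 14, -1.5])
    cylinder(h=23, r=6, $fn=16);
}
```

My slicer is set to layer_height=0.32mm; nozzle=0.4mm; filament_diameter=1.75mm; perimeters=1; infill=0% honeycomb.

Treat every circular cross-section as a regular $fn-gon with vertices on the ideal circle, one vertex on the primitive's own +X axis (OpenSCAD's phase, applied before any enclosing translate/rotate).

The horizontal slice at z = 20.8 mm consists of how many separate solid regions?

1

At z = 20.8 mm: the cylinder: section is a regular 16-gon, circumradius r=7; the cylinder at (-1, 14): section is a regular 16-gon, circumradius r=6; Taking the first minus the rest: starting from the r=7 cylinder, the r=6 cylinder at (-1, 14) misses the remaining region (no effect) — 1 connected region. The result has 1 disconnected region.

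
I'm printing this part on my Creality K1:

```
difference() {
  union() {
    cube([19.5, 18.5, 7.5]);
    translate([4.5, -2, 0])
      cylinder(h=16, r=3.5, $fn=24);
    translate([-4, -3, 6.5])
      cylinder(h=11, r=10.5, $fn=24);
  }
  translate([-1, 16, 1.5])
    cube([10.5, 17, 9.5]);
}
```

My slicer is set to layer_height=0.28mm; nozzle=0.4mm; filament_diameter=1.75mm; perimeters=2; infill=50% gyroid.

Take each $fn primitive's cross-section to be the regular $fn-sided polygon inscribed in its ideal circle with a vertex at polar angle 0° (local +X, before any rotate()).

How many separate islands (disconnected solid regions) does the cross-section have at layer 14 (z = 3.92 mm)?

1

At z = 3.92 mm: the cube (footprint 19.5×18.5) is included at this height; the r=3.5 cylinder at (4.5, -2) gives a regular 24-gon of circumradius 3.5 (constant along its height); the cylinder at (-4, -3) is not intersected at this z (z outside [6.5, 17.5]); Merging all regions: the regions partially overlap (shared area 5.91 mm²), so overlapping operands fuse into one piece — 1 connected region; the cube at (-1, 16) (footprint 10.5×17) is included at this height; After the difference (first − rest): starting from that combined region, the 10.5×17 cube at (-1, 16) partially overlaps it — only the 23.75 mm² overlap (of its 178.50 mm²) is removed, clipping the outline — 1 connected region. Overall, the cross-section is a single solid region. Island count = 1.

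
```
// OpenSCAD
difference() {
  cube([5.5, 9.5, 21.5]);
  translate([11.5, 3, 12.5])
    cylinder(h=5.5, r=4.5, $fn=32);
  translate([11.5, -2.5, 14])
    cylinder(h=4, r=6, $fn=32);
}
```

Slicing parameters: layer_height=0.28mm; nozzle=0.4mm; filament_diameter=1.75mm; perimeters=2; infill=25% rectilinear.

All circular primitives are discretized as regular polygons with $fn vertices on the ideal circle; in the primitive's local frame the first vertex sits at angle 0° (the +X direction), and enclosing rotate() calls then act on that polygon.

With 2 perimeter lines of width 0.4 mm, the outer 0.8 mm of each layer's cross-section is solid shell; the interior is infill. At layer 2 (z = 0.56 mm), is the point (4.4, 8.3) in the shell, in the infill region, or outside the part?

At z = 0.56 mm: the cube (footprint 5.5×9.5) is included at this height; the cylinder at (11.5, 3) is not intersected at this z (z outside [12.5, 18]); the cylinder at (11.5, -2.5) does not reach this height (z outside [14, 18]); Taking the first minus the rest: none of the subtracted shapes is present at this height, so the 5.5×9.5 cube is unchanged — 1 connected region. Overall, the cross-section is a single solid region. The nearest boundary edge runs (5.50, 0.00)→(5.50, 9.50); distance from the point to it = 1.10 mm. The point is inside the cross-section and 1.10 mm from the nearest boundary — more than the 0.8 mm shell width (2 × 0.4), so it's in the infill interior.

infill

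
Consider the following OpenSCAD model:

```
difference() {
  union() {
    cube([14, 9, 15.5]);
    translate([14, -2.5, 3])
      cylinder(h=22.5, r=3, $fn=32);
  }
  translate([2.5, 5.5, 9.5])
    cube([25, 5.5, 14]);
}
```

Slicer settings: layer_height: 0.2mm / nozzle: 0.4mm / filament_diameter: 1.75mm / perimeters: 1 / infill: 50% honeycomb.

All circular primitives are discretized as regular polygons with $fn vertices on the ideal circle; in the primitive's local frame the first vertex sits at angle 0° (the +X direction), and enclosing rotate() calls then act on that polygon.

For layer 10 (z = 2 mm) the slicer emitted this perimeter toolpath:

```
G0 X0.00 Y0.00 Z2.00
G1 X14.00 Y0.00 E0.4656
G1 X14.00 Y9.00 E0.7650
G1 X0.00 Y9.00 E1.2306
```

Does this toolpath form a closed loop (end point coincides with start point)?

no

Start point (G0): (0.00, 0.00). End point (last G1): the path does not return to the start — open.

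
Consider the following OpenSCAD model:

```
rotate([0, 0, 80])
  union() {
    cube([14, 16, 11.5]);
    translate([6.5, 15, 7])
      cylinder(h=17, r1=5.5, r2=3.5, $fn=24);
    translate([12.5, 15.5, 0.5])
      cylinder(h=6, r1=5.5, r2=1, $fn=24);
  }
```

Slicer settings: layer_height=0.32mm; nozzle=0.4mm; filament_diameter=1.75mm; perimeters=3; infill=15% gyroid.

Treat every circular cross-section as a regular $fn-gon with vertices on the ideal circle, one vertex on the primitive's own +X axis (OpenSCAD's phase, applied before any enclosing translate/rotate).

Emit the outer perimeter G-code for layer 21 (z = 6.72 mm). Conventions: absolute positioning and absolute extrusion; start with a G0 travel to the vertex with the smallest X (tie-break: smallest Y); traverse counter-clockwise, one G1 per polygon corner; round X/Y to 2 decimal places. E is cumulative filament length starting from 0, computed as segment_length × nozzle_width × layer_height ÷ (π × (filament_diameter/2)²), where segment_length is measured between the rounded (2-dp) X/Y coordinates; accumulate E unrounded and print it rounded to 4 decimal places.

G0 X-15.76 Y2.78 Z6.72
G1 X0.00 Y0.00 E0.8516
G1 X2.43 Y13.79 E1.5968
G1 X-13.33 Y16.57 E2.4484
G1 X-15.76 Y2.78 E3.1936

At z = 6.72 mm: the 14×16 cube contributes its full rectangle; the cone at (6.5, 15) does not reach this height (z outside [7, 24]); the cone at (12.5, 15.5) is not intersected at this z (z outside [0.5, 6.5]); Combining (union): only the 14×16 cube is present, so the union is just that shape — 1 connected region; (whole slice rotated 80° about Z — lengths, areas and connectivity unchanged). The outline is a single polygon with 4 vertices. Extrusion per mm of travel: 0.4 × 0.32 / (π × 0.875²) = 0.053216. Accumulating E over each segment gives final E = 3.1936.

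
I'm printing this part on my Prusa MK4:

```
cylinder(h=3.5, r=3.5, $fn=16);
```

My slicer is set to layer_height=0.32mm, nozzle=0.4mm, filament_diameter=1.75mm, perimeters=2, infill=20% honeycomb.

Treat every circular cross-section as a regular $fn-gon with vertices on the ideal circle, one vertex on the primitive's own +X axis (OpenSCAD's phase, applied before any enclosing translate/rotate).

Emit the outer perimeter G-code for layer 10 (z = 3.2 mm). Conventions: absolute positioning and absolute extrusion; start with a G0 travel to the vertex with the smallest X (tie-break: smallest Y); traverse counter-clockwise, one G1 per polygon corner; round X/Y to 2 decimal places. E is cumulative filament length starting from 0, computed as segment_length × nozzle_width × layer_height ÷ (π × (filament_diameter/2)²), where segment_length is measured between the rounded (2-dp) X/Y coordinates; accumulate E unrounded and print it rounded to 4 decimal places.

G0 X-3.50 Y0.00 Z3.20
G1 X-3.23 Y-1.34 E0.0727
G1 X-2.47 Y-2.47 E0.1452
G1 X-1.34 Y-3.23 E0.2177
G1 X0.00 Y-3.50 E0.2904
G1 X1.34 Y-3.23 E0.3632
G1 X2.47 Y-2.47 E0.4356
G1 X3.23 Y-1.34 E0.5081
G1 X3.50 Y0.00 E0.5809
G1 X3.23 Y1.34 E0.6536
G1 X2.47 Y2.47 E0.7261
G1 X1.34 Y3.23 E0.7985
G1 X0.00 Y3.50 E0.8713
G1 X-1.34 Y3.23 E0.9440
G1 X-2.47 Y2.47 E1.0165
G1 X-3.23 Y1.34 E1.0890
G1 X-3.50 Y0.00 E1.1617

At z = 3.2 mm: the cylinder: section is a regular 16-gon, circumradius r=3.5. The outline is a single polygon with 16 vertices. Extrusion per mm of travel: 0.4 × 0.32 / (π × 0.875²) = 0.053216. Accumulating E over each segment gives final E = 1.1617.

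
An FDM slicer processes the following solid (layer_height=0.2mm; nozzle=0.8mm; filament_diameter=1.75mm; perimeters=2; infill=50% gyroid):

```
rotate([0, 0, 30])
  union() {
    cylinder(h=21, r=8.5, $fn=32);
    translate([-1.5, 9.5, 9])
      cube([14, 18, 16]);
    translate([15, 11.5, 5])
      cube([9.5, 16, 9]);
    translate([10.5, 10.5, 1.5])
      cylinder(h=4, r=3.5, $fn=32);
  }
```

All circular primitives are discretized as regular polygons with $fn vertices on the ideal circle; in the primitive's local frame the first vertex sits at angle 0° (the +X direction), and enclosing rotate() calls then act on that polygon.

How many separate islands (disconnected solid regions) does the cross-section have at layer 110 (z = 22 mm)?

1

At z = 22 mm: the cylinder does not reach this height (z outside [0, 21]); the 14×18 cube at (-1.5, 9.5) contributes its full rectangle; the cube at (15, 11.5) does not reach this height (z outside [5, 14]); the cylinder at (10.5, 10.5) does not reach this height (z outside [1.5, 5.5]); Taking the union: only the 14×18 cube at (-1.5, 9.5) is present, so the union is just that shape — 1 connected region; (rotated 30° about Z; rotation is an isometry so areas/perimeters/island counts are preserved). Overall, the cross-section is a single solid region. Island count = 1.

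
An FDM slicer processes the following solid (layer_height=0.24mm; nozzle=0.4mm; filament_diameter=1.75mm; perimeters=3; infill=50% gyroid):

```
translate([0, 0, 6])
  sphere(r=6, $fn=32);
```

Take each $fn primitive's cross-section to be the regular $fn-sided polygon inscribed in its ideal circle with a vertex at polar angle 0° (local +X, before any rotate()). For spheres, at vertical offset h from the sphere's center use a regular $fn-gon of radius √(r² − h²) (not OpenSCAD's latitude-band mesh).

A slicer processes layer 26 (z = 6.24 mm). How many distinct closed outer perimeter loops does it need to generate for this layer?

At z = 6.24 mm: the sphere: section is a regular 32-gon, circumradius = √(r²−h²) = √(6²−0.24²) = 5.995. The result has 1 disconnected region.

1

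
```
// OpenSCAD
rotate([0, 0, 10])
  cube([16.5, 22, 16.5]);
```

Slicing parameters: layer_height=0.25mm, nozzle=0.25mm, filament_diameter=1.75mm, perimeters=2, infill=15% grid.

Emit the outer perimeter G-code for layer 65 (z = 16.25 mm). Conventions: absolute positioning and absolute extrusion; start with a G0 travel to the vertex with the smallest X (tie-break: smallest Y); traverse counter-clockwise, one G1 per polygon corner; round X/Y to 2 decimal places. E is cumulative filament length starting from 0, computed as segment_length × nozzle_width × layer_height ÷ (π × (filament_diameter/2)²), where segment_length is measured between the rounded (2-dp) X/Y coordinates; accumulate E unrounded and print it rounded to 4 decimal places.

At z = 16.25 mm: the cube is present — its section is the full 16.5×22 rectangle; (rotated 10° about Z; rotation is an isometry so areas/perimeters/island counts are preserved). The outline is a single polygon with 4 vertices. Extrusion per mm of travel: 0.25 × 0.25 / (π × 0.875²) = 0.025984. Accumulating E over each segment gives final E = 2.0008.

G0 X-3.82 Y21.67 Z16.25
G1 X0.00 Y0.00 E0.5718
G1 X16.25 Y2.87 E1.0005
G1 X12.43 Y24.53 E1.5721
G1 X-3.82 Y21.67 E2.0008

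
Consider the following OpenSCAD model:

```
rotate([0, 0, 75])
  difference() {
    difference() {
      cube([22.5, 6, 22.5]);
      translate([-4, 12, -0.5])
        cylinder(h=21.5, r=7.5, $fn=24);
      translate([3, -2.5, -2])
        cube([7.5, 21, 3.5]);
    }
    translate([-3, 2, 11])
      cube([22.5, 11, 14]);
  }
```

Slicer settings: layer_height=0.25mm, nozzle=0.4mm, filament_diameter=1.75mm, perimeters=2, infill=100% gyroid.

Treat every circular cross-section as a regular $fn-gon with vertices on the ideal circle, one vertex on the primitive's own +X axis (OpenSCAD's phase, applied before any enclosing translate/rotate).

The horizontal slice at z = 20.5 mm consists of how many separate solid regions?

At z = 20.5 mm: the 22.5×6 cube contributes its full rectangle; the r=7.5 cylinder at (-4, 12) contributes a regular 24-gon of circumradius 7.5; the cube at (3, -2.5) does not reach this height (z outside [-2, 1.5]); Subtracting the remaining from the first: starting from the 22.5×6 cube, the r=7.5 cylinder at (-4, 12) partially overlaps it — only the 0.06 mm² overlap (of its 174.70 mm²) is removed, clipping the outline — 1 connected region; the cube at (-3, 2) (footprint 22.5×11) is included at this height; After the difference (first − rest): starting from the result so far, the 22.5×11 cube at (-3, 2) partially overlaps it — only the 77.94 mm² overlap (of its 247.50 mm²) is removed, clipping the outline — 1 connected region; (rotated 75° about Z; rotation is an isometry so areas/perimeters/island counts are preserved). The result has 1 disconnected region.

1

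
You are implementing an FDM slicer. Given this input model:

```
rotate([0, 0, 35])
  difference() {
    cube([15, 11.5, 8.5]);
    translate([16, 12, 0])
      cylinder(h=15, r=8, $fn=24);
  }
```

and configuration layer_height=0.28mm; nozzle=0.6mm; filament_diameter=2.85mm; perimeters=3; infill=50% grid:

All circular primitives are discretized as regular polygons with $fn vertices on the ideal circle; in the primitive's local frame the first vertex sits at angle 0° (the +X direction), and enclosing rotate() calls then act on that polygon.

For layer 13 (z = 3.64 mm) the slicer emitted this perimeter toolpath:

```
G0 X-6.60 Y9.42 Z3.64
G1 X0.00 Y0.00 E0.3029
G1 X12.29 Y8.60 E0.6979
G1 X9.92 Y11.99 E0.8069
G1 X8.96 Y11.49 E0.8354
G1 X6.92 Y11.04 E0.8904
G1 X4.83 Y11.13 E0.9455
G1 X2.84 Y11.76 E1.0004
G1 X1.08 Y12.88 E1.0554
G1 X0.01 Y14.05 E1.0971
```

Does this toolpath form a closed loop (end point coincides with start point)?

Start point (G0): (-6.60, 9.42). End point (last G1): the path does not return to the start — open.

no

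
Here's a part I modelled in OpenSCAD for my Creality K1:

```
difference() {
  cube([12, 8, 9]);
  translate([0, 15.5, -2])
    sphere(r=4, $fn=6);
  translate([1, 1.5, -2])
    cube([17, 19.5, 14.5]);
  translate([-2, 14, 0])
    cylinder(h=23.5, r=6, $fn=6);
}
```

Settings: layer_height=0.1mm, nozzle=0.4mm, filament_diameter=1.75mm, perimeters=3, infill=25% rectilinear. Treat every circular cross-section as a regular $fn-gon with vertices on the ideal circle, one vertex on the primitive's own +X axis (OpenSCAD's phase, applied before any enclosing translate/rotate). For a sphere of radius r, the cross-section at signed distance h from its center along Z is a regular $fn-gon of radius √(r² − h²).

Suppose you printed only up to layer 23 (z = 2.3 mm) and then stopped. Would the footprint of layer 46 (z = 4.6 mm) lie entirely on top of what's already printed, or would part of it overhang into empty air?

Compare the two slices. At z = 2.3: the cube (footprint 12×8) is included at this height (area 96.00 mm²); the sphere at (0, 15.5) is not intersected at this z (|z−center|=4.300 > r=4); the cube at (1, 1.5) is present — its section is the full 17×19.5 rectangle (area 331.50 mm²); the r=6 cylinder at (-2, 14) gives a regular 6-gon of circumradius 6 (constant along its height) (area = (6/2)·6.000²·sin(360°/6) = 93.53 mm²); After the difference (first − rest): starting from the 12×8 cube (96.00 mm²), the 17×19.5 cube at (1, 1.5) partially overlaps it — only the 71.50 mm² overlap (of its 331.50 mm²) is removed, clipping the outline; the r=6 cylinder at (-2, 14) misses the remaining region (no effect) — area = 24.50 mm². At z = 4.6: the 12×8 cube contributes its full rectangle (area 96.00 mm²); the sphere at (0, 15.5) is not intersected at this z (|z−center|=6.600 > r=4); the cube at (1, 1.5) (footprint 17×19.5) is included at this height (area 331.50 mm²); the r=6 cylinder at (-2, 14) contributes a regular 6-gon of circumradius 6 (area = (6/2)·6.000²·sin(360°/6) = 93.53 mm²); After the difference (first − rest): starting from the 12×8 cube (96.00 mm²), the 17×19.5 cube at (1, 1.5) partially overlaps it — only the 71.50 mm² overlap (of its 331.50 mm²) is removed, clipping the outline; the r=6 cylinder at (-2, 14) misses the remaining region (no effect) — area = 24.50 mm². Checking containment: the cross-section at z = 4.6 is a subset of the cross-section at z = 2.3.

entirely on top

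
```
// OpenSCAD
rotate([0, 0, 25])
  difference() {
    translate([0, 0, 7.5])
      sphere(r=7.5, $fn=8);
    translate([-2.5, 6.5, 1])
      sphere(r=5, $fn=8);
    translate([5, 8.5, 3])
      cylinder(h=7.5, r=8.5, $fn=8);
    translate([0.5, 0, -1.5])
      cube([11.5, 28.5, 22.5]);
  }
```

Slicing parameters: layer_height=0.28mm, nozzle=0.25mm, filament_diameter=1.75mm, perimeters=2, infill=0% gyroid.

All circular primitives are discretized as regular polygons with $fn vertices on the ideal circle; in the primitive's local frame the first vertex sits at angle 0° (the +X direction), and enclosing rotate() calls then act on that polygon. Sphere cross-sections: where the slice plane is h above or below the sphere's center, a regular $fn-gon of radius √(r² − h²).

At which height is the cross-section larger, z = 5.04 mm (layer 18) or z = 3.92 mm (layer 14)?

Layer 18 (z = 5.04): the r=7.5 sphere contributes a regular 8-gon of circumradius √(7.5²−2.46²) = 7.085 (area = (8/2)·7.085²·sin(360°/8) = 141.98 mm²); the r=5 sphere at (-2.5, 6.5) contributes a regular 8-gon of circumradius √(5²−4.04²) = 2.946 (area = (8/2)·2.946²·sin(360°/8) = 24.55 mm²); the r=8.5 cylinder at (5, 8.5) contributes a regular 8-gon of circumradius 8.5 (area = (8/2)·8.500²·sin(360°/8) = 204.35 mm²); the 11.5×28.5 cube at (0.5, 0) contributes its full rectangle (area 327.75 mm²); Subtracting the remaining from the first: starting from the r=7.5 sphere (141.98 mm²), the r=5 sphere at (-2.5, 6.5) partially overlaps it — only the 9.99 mm² overlap (of its 24.55 mm²) is removed, clipping the outline; the r=8.5 cylinder at (5, 8.5) partially overlaps it — only the 31.93 mm² overlap (of its 204.35 mm²) is removed, clipping the outline; the 11.5×28.5 cube at (0.5, 0) partially overlaps it — only the 4.96 mm² overlap (of its 327.75 mm²) is removed, clipping the outline — area = 95.10 mm²; (rotated 25° about Z; rotation is an isometry so areas/perimeters/island counts are preserved). So its area = 95.10 mm². Layer 14 (z = 3.92): the r=7.5 sphere slices to a regular 8-gon of circumradius 6.590 (√(r²−h²) with h=3.58 from center) (area = (8/2)·6.590²·sin(360°/8) = 122.85 mm²); the r=5 sphere at (-2.5, 6.5) slices to a regular 8-gon of circumradius 4.059 (√(r²−h²) with h=2.92 from center) (area = (8/2)·4.059²·sin(360°/8) = 46.59 mm²); the r=8.5 cylinder at (5, 8.5) gives a regular 8-gon of circumradius 8.5 (constant along its height) (area = (8/2)·8.500²·sin(360°/8) = 204.35 mm²); the 11.5×28.5 cube at (0.5, 0) contributes its full rectangle (area 327.75 mm²); Taking the first minus the rest: starting from the r=7.5 sphere (122.85 mm²), the r=5 sphere at (-2.5, 6.5) partially overlaps it — only the 15.38 mm² overlap (of its 46.59 mm²) is removed, clipping the outline; the r=8.5 cylinder at (5, 8.5) partially overlaps it — only the 23.65 mm² overlap (of its 204.35 mm²) is removed, clipping the outline; the 11.5×28.5 cube at (0.5, 0) partially overlaps it — only the 4.64 mm² overlap (of its 327.75 mm²) is removed, clipping the outline — area = 79.18 mm²; (whole slice rotated 25° about Z — lengths, areas and connectivity unchanged). So its area = 79.18 mm². Layer 18 is larger (95.10 vs 79.18 mm²).

layer 18 (z = 5.04 mm)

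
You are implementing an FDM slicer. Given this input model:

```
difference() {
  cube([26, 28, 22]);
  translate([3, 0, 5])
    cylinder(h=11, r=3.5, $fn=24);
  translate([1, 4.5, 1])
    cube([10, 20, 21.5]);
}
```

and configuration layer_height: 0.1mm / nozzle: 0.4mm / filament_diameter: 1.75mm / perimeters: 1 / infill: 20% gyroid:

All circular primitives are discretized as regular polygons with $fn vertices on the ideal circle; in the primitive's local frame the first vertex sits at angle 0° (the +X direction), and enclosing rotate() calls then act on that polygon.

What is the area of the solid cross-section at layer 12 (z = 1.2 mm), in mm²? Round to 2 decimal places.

At z = 1.2 mm: the cube (footprint 26×28) is included at this height (area 728.00 mm²); the cylinder at (3, 0) does not reach this height (z outside [5, 16]); the cube at (1, 4.5) is present — its section is the full 10×20 rectangle (area 200.00 mm²); Subtracting the remaining from the first: starting from the 26×28 cube (728.00 mm²), the 10×20 cube at (1, 4.5) lies wholly inside it (removes its full 200.00 mm² and its 60.00 mm outline becomes a hole wall) — area = 528.00 mm². Overall, the cross-section is one region with 1 hole. Net area = 528.00 mm².

528.00 mm²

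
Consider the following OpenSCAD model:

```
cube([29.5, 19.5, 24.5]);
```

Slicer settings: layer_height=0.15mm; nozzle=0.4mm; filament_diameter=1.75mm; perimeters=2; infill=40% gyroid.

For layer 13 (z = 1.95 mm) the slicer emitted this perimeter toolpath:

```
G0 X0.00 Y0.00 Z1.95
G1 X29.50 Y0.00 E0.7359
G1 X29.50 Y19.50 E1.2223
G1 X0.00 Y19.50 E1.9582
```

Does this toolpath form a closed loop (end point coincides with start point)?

Start point (G0): (0.00, 0.00). End point (last G1): the path does not return to the start — open.

no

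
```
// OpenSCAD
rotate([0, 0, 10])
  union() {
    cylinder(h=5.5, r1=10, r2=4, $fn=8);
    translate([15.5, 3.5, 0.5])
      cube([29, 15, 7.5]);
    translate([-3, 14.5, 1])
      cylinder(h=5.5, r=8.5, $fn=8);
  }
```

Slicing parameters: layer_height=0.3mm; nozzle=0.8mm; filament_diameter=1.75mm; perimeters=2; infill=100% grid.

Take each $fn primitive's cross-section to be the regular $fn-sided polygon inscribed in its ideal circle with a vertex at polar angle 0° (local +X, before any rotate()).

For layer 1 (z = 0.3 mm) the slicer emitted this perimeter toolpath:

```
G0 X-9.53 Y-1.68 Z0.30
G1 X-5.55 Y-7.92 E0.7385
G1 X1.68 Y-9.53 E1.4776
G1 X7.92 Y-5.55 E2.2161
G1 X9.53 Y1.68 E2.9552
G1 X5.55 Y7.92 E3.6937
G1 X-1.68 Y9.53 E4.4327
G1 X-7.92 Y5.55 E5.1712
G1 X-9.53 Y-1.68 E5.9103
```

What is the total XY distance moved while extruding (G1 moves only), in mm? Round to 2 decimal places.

Sum the Euclidean lengths of each G1 segment: total = 59.23 mm.

59.23 mm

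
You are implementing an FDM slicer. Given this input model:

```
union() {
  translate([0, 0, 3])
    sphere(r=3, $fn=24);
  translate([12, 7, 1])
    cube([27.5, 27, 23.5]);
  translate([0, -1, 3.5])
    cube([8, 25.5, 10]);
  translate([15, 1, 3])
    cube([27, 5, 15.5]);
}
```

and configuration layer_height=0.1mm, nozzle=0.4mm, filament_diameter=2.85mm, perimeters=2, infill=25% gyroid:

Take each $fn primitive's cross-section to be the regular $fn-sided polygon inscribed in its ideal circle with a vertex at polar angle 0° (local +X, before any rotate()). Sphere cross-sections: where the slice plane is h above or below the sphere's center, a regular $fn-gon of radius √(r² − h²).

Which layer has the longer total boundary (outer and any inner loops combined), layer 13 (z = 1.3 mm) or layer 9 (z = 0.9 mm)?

layer 13 (z = 1.3 mm)

Layer 13 (z = 1.3): the r=3 sphere slices to a regular 24-gon of circumradius 2.472 (√(r²−h²) with h=1.7 from center) (perimeter = 2·24·2.472·sin(180°/24) = 15.49 mm); the cube at (12, 7) (footprint 27.5×27) is included at this height (perimeter 109.00 mm); the cube at (0, -1) is not intersected at this z (z outside [3.5, 13.5]); the cube at (15, 1) does not reach this height (z outside [3, 18.5]); Taking the union: the 2 present regions are separate (no shared area or edge), so areas and boundary lengths simply add and each stays a separate island — boundary = 124.49 mm. So its perimeter = 124.49 mm. Layer 9 (z = 0.9): the sphere: section is a regular 24-gon, circumradius = √(r²−h²) = √(3²−2.1²) = 2.142 (perimeter = 2·24·2.142·sin(180°/24) = 13.42 mm); the cube at (12, 7) is absent (z outside [1, 24.5]); the cube at (0, -1) is not intersected at this z (z outside [3.5, 13.5]); the cube at (15, 1) is absent (z outside [3, 18.5]); Taking the union: only the r=3 sphere is present, so the union is just that shape — boundary = 13.42 mm. So its perimeter = 13.42 mm. Layer 13 is larger (124.49 vs 13.42 mm).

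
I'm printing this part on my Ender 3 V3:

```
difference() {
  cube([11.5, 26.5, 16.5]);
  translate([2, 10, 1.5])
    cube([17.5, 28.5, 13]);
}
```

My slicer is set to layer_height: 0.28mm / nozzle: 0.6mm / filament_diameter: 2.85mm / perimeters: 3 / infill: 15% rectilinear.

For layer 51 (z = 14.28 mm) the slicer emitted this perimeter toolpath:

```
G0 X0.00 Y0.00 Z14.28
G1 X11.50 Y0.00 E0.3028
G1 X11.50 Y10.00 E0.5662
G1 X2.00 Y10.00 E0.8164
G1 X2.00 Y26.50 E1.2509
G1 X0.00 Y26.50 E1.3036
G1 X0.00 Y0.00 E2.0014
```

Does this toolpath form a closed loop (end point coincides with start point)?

Start point (G0): (0.00, 0.00). End point (last G1): the path returns to the start — closed.

yes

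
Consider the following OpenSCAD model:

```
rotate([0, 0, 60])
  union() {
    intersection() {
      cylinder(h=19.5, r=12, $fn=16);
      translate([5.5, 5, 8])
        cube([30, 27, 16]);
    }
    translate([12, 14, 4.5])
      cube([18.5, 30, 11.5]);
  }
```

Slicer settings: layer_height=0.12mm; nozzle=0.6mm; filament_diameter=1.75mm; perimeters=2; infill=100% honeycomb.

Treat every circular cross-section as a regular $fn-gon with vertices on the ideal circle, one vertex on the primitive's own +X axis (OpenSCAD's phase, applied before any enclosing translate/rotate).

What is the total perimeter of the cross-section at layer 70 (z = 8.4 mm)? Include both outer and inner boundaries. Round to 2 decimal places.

At z = 8.4 mm: the r=12 cylinder contributes a regular 16-gon of circumradius 12 (perimeter = 2·16·12.000·sin(180°/16) = 74.91 mm); the cube at (5.5, 5) is present — its section is the full 30×27 rectangle (perimeter 114.00 mm); Taking the intersection: the 30×27 cube at (5.5, 5) partially overlaps the r=12 cylinder; clipping to the common part keeps 17.44 mm² — boundary = 18.58 mm; the cube at (12, 14) (footprint 18.5×30) is included at this height (perimeter 97.00 mm); Taking the union: the 2 present regions are separate (no shared area or edge), so areas and boundary lengths simply add and each stays a separate island — boundary = 115.58 mm; (whole slice rotated 60° about Z — lengths, areas and connectivity unchanged). Overall, the cross-section has 2 separate islands. Total boundary length (outer) = 115.58 mm.

115.58 mm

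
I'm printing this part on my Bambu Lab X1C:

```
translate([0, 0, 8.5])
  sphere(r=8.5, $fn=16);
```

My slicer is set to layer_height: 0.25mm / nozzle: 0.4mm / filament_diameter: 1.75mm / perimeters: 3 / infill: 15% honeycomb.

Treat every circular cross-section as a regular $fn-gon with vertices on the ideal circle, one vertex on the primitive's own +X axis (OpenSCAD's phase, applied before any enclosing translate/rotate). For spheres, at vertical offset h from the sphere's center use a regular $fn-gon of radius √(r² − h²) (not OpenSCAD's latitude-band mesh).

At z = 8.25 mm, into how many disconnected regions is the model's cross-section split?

1

At z = 8.25 mm: the sphere: section is a regular 16-gon, circumradius = √(r²−h²) = √(8.5²−0.25²) = 8.496. The result has 1 disconnected region.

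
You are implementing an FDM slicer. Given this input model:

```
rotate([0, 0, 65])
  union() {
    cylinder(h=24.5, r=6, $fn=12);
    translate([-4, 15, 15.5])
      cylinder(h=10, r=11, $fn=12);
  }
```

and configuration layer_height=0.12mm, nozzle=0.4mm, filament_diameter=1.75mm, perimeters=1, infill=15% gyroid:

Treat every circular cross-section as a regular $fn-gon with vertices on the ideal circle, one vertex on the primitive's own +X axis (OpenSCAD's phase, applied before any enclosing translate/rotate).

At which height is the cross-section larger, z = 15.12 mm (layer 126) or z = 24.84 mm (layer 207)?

Layer 126 (z = 15.12): the r=6 cylinder gives a regular 12-gon of circumradius 6 (constant along its height) (area = (12/2)·6.000²·sin(360°/12) = 108.00 mm²); the cylinder at (-4, 15) does not reach this height (z outside [15.5, 25.5]); Merging all regions: only the r=6 cylinder is present, so the union is just that shape — area = 108.00 mm²; (rotated 65° about Z; rotation is an isometry so areas/perimeters/island counts are preserved). So its area = 108.00 mm². Layer 207 (z = 24.84): the cylinder is not intersected at this z (z outside [0, 24.5]); the cylinder at (-4, 15): section is a regular 12-gon, circumradius r=11 (area = (12/2)·11.000²·sin(360°/12) = 363.00 mm²); Taking the union: only the r=11 cylinder at (-4, 15) is present, so the union is just that shape — area = 363.00 mm²; (rotated 65° about Z; rotation is an isometry so areas/perimeters/island counts are preserved). So its area = 363.00 mm². Layer 207 is larger (363.00 vs 108.00 mm²).

layer 207 (z = 24.84 mm)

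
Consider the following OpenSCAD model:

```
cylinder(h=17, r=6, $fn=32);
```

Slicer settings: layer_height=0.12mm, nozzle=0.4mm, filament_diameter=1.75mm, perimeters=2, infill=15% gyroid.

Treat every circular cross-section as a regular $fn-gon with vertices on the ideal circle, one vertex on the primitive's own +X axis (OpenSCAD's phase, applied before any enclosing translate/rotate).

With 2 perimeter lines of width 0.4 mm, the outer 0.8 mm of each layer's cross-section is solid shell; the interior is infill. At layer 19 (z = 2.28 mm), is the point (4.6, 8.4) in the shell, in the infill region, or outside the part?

outside

At z = 2.28 mm: the r=6 cylinder contributes a regular 32-gon of circumradius 6. Overall, the cross-section is a single solid region. The nearest boundary edge runs (3.33, 4.99)→(2.30, 5.54); distance from the point to it = 3.61 mm. The point is not inside any of the regions above, so it lies outside the cross-section (3.61 mm from the nearest boundary).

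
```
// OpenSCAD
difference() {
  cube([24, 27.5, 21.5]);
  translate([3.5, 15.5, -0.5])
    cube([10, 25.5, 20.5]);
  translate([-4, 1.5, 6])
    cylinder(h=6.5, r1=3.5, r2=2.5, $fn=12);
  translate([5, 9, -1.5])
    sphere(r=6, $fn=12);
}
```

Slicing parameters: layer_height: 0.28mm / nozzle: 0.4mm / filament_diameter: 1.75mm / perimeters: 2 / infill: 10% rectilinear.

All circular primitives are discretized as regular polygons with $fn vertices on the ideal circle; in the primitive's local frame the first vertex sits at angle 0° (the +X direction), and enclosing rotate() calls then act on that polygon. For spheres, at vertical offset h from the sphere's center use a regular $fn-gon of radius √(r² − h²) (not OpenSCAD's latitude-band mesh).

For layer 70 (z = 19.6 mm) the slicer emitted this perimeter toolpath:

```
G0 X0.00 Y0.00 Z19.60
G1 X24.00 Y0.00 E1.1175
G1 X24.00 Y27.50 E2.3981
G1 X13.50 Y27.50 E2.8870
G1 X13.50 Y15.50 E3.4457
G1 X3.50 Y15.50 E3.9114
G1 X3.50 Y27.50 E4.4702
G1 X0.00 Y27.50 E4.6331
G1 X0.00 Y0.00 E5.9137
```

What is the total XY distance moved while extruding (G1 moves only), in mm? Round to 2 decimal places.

Sum the Euclidean lengths of each G1 segment: total = 127.00 mm.

127.00 mm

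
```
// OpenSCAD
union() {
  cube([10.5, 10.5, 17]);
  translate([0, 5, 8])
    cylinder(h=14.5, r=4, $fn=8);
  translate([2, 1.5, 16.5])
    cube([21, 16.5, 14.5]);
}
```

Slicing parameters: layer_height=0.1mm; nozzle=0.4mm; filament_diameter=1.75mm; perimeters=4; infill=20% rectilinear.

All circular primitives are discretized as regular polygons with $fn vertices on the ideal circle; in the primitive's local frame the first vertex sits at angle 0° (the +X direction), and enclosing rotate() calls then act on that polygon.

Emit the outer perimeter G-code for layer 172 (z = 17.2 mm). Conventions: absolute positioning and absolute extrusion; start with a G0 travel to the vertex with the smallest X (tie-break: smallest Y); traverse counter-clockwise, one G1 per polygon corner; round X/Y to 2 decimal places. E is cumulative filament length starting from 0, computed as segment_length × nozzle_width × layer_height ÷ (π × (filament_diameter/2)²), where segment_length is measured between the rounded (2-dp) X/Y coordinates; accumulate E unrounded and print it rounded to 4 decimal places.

G0 X-4.00 Y5.00 Z17.20
G1 X-2.83 Y2.17 E0.0509
G1 X0.00 Y1.00 E0.1019
G1 X2.00 Y1.83 E0.1379
G1 X2.00 Y1.50 E0.1434
G1 X23.00 Y1.50 E0.4926
G1 X23.00 Y18.00 E0.7670
G1 X2.00 Y18.00 E1.1162
G1 X2.00 Y8.17 E1.2797
G1 X0.00 Y9.00 E1.3157
G1 X-2.83 Y7.83 E1.3666
G1 X-4.00 Y5.00 E1.4175

At z = 17.2 mm: the cube is not intersected at this z (z outside [0, 17]); the r=4 cylinder at (0, 5) gives a regular 8-gon of circumradius 4 (constant along its height); the cube at (2, 1.5) is present — its section is the full 21×16.5 rectangle; Combining (union): the regions partially overlap (shared area 8.28 mm²), so overlapping operands fuse into one piece — 1 connected region. The outline is a single polygon with 11 vertices. Extrusion per mm of travel: 0.4 × 0.1 / (π × 0.875²) = 0.016630. Accumulating E over each segment gives final E = 1.4175.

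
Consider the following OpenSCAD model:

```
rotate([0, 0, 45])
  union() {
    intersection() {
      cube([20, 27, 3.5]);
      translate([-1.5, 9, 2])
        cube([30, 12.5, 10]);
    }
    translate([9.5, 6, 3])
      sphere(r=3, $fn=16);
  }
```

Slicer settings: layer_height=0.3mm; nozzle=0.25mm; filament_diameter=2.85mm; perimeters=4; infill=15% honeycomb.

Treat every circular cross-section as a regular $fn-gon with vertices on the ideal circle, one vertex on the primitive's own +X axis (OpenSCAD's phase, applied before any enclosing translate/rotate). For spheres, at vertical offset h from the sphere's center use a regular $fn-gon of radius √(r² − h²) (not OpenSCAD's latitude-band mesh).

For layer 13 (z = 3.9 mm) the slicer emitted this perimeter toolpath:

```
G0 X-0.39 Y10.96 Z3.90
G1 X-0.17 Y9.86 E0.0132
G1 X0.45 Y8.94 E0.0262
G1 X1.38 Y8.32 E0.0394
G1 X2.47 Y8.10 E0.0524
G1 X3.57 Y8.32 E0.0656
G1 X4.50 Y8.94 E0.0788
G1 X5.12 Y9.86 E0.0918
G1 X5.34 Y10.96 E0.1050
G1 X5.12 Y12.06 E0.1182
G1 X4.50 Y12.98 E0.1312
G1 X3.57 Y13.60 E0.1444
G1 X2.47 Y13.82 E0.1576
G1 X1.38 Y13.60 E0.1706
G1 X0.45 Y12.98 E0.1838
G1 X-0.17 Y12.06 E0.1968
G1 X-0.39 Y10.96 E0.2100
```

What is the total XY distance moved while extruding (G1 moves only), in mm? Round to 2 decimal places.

Sum the Euclidean lengths of each G1 segment: total = 17.86 mm.

17.86 mm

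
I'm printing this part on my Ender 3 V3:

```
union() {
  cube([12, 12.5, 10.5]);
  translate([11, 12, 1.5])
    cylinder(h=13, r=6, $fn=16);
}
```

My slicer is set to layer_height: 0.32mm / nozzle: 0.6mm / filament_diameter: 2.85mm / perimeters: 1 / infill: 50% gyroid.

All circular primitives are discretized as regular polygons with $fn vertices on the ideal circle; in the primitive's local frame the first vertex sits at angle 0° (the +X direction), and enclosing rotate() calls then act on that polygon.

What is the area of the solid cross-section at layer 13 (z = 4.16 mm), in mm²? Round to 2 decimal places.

At z = 4.16 mm: the 12×12.5 cube contributes its full rectangle (area 150.00 mm²); the cylinder at (11, 12): section is a regular 16-gon, circumradius r=6 (area = (16/2)·6.000²·sin(360°/16) = 110.21 mm²); Taking the union: the regions partially overlap — summed areas 260.21 mm² minus the doubly-counted overlap 36.93 mm² gives 223.28 mm² — area = 223.28 mm². Overall, the cross-section is a single solid region. Net area = 223.28 mm².

223.28 mm²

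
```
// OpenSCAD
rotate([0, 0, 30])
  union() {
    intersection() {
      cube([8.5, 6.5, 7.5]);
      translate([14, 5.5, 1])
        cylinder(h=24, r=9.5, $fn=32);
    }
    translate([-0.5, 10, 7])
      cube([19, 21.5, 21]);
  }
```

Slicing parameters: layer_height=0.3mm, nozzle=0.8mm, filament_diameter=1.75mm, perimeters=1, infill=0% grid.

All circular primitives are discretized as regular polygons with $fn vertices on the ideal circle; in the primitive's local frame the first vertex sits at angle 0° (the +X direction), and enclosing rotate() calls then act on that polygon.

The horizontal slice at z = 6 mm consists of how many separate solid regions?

1

At z = 6 mm: the cube is present — its section is the full 8.5×6.5 rectangle; the cylinder at (14, 5.5): section is a regular 32-gon, circumradius r=9.5; After intersecting: the r=9.5 cylinder at (14, 5.5) partially overlaps the 8.5×6.5 cube; clipping to the common part keeps 22.69 mm² — 1 connected region; the cube at (-0.5, 10) is not intersected at this z (z outside [7, 28]); Merging all regions: only the result so far is present, so the union is just that shape — 1 connected region; (whole slice rotated 30° about Z — lengths, areas and connectivity unchanged). The result has 1 disconnected region.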